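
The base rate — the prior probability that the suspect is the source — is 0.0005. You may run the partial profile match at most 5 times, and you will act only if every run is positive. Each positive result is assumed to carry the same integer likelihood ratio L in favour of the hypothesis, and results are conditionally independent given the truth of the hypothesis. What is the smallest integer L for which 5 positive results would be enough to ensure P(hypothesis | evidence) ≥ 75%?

Prior odds = 0.0005/0.9995 = 1/1999.
Target odds = 0.75/0.25 = 3.
Need L⁵ ≥ 3 ÷ (1/1999) = 5997.
5⁵ = 3125 < 5997 ≤ 7776 = 6⁵, so L = 6.

6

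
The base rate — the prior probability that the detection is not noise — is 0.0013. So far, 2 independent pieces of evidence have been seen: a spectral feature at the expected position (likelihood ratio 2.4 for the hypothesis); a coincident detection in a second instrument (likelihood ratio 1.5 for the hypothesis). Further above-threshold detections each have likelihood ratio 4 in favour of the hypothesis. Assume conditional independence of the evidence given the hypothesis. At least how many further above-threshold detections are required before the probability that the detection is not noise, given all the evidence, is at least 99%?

8

Prior odds = 0.0013/0.9987 = 13/9987.
Combined Bayes factor of the evidence already in hand = 2.4 × 1.5 = 3.6.
Odds after that evidence = (13/9987) × 3.6 = 78/16645.
Target odds = 0.99/0.01 = 99.
Need 4ⁿ ≥ 99 ÷ (78/16645) = 549285/26.
4⁷ = 16384 falls short of 549285/26 but 4⁸ = 65536 reaches it, so n = 8.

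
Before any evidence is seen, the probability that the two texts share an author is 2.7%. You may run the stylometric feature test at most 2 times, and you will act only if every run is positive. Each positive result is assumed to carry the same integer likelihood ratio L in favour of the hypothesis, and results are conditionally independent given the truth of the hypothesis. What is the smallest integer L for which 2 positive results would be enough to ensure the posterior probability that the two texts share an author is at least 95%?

Prior odds = 0.027/0.973 = 27/973.
Target odds = 0.95/0.05 = 19.
Need L² ≥ 19 ÷ (27/973) = 18487/27.
26² = 676 < 18487/27 ≤ 729 = 27², so L = 27.

27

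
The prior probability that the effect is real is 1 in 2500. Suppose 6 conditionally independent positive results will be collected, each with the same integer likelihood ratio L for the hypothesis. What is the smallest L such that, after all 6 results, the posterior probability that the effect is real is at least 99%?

8

Prior odds = 0.0004/0.9996 = 1/2499.
Target odds = 0.99/0.01 = 99.
Need L⁶ ≥ 99 ÷ (1/2499) = 247401.
7⁶ = 117649 < 247401 ≤ 262144 = 8⁶, so L = 8.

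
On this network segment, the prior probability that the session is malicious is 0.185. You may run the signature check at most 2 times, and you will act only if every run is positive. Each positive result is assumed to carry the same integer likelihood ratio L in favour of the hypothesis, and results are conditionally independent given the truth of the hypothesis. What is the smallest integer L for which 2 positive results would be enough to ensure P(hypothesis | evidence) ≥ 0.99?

Prior odds = 0.185/0.815 = 37/163.
Target odds = 0.99/0.01 = 99.
Need L² ≥ 99 ÷ (37/163) = 16137/37.
20² = 400 < 16137/37 ≤ 441 = 21², so L = 21.

21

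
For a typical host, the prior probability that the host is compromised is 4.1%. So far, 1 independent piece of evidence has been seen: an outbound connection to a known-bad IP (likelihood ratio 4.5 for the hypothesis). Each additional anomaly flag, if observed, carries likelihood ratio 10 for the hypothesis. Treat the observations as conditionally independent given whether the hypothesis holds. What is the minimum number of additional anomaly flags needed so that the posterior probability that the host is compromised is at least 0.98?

Prior odds = 0.041/0.959 = 41/959.
Bayes factor of the evidence already in hand = 4.5.
Odds after that evidence = (41/959) × 4.5 = 369/1918.
Target odds = 0.98/0.02 = 49.
Need 10ⁿ ≥ 49 ÷ (369/1918) = 93982/369.
10² = 100 falls short of 93982/369 but 10³ = 1000 reaches it, so n = 3.

3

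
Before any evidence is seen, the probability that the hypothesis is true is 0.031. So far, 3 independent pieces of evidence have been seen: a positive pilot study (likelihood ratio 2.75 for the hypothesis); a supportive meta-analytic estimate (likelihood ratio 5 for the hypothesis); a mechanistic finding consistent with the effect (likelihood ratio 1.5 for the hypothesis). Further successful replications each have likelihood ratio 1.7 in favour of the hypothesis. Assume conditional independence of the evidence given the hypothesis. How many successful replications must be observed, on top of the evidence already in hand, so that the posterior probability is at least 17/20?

5

Prior odds = 0.031/0.969 = 31/969.
Combined Bayes factor of the evidence already in hand = 2.75 × 5 × 1.5 = 20.625.
Odds after that evidence = (31/969) × 20.625 = 1705/2584.
Target odds = 0.85/0.15 = 17/3.
Need 1.7ⁿ ≥ 17/3 ÷ (1705/2584) = 43928/5115.
1.7⁴ = 8.3521 falls short of 43928/5115 but 1.7⁵ = 1419857/100000 reaches it, so n = 5.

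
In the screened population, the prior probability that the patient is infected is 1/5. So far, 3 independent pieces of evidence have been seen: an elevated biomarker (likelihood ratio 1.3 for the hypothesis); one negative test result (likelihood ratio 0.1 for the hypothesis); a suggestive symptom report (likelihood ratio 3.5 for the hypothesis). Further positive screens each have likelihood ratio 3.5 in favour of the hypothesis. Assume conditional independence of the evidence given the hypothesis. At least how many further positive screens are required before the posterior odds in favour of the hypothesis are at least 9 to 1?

4

Prior odds = 0.2/0.8 = 0.25.
Combined Bayes factor of the evidence already in hand = 1.3 × 0.1 × 3.5 = 0.455.
Odds after that evidence = 0.25 × 0.455 = 0.11375.
Target odds = 9.
Need 3.5ⁿ ≥ 9 ÷ 0.11375 = 7200/91.
3.5³ = 42.875 falls short of 7200/91 but 3.5⁴ = 150.0625 reaches it, so n = 4.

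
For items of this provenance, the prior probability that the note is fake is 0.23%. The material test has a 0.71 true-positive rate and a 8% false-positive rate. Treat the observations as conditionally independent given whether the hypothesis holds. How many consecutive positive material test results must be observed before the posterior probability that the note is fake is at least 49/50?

5

Prior odds: 0.0023 ÷ 0.9977 = 23/9977.
Likelihood ratio of a positive result = 0.71/0.08 = 8.875.
Target odds: 0.98 ÷ 0.02 = 49.
Require 8.875ⁿ ≥ 49 ÷ (23/9977) = 488873/23.
8.875⁴ = 25411681/4096 falls short of 488873/23 but 8.875⁵ ≈55060.7 reaches it, so n = 5.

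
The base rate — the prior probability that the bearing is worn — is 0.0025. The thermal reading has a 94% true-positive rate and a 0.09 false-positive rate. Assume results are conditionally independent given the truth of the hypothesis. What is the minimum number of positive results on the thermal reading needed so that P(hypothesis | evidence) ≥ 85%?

4

Prior odds: 0.0025 ÷ 0.9975 = 1/399.
Likelihood ratio of a positive result = 0.94/0.09 = 94/9.
Target posterior odds = 0.85/0.15 = 17/3.
Require (94/9)ⁿ ≥ 17/3 ÷ (1/399) = 2261.
(94/9)³ = 830584/729 falls short of 2261 but (94/9)⁴ = 78074896/6561 reaches it, so n = 4.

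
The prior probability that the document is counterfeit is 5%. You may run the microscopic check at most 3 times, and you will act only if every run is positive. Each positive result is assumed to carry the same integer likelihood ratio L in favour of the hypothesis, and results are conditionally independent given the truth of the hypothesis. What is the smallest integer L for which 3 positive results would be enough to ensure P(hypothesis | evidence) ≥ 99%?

Prior odds = 0.05/0.95 = 1/19.
Target odds = 0.99/0.01 = 99.
Need L³ ≥ 99 ÷ (1/19) = 1881.
12³ = 1728 < 1881 ≤ 2197 = 13³, so L = 13.

13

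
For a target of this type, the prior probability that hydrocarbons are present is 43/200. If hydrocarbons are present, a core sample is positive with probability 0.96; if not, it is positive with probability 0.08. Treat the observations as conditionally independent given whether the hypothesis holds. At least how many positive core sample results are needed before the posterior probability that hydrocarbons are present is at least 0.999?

4

Prior odds = 0.215/0.785 = 43/157.
Likelihood ratio of a positive = 0.96/0.08 = 12.
Target posterior odds = 0.999/0.001 = 999.
Need (43/157) × 12ⁿ ≥ 999, i.e. 12ⁿ ≥ 156843/43.
12³ = 1728 falls short of 156843/43 but 12⁴ = 20736 reaches it, so n = 4.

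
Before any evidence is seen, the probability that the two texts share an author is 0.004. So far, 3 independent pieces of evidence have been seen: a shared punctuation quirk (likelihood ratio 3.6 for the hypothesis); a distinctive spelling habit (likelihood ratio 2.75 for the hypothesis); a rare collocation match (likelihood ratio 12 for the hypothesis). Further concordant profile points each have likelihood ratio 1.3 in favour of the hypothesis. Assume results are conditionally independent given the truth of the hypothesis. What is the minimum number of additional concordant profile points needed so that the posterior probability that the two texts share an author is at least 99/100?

21

Prior odds = 0.004/0.996 = 1/249.
Combined Bayes factor of the evidence already in hand = 3.6 × 2.75 × 12 = 118.8.
Odds after that evidence = (1/249) × 118.8 = 198/415.
Target odds = 0.99/0.01 = 99.
Need 1.3ⁿ ≥ 99 ÷ (198/415) = 207.5.
1.3²⁰ ≈190.05 falls short of 207.5 but 1.3²¹ ≈247.065 reaches it, so n = 21.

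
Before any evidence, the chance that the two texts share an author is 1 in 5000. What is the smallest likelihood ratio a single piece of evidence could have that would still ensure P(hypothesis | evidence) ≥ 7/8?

Prior odds = 0.0002/0.9998 = 1/4999.
Target odds = 0.875/0.125 = 7.
Required Bayes factor = 7 ÷ (1/4999) = 34993.

34993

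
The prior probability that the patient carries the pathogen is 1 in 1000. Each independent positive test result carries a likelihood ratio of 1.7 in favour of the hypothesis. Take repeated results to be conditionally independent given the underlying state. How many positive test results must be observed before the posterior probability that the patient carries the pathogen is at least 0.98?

21

Prior odds = 0.001/0.999 = 1/999.
Likelihood ratio per positive test result = 1.7.
Target odds: 0.98 ÷ 0.02 = 49.
Require 1.7ⁿ ≥ 49 ÷ (1/999) = 48951.
1.7²⁰ ≈40642.3 falls short of 48951 but 1.7²¹ ≈69091.9 reaches it, so n = 21.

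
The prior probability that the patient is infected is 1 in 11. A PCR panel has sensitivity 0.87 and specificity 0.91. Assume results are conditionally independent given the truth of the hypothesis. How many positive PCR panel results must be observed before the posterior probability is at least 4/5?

2

Prior odds = (1/11)/(10/11) = 0.1.
False-positive rate = 1 − 0.91 = 0.09; likelihood ratio of a positive = 0.87/0.09 = 29/3.
Target odds: 0.8 ÷ 0.2 = 4.
Require (29/3)ⁿ ≥ 4 ÷ 0.1 = 40.
(29/3)¹ = 29/3 falls short of 40 but (29/3)² = 841/9 reaches it, so n = 2.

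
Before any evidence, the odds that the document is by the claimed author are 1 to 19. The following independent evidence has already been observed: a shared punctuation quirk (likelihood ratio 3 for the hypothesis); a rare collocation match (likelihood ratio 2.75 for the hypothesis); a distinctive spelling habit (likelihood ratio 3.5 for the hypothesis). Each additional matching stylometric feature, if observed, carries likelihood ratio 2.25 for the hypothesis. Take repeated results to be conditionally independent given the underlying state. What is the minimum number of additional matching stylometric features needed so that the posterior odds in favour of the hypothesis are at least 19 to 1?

Prior odds = 1/19.
Combined Bayes factor of the evidence already in hand = 3 × 2.75 × 3.5 = 28.875.
Odds after that evidence = (1/19) × 28.875 = 231/152.
Target odds = 19.
Need 2.25ⁿ ≥ 19 ÷ (231/152) = 2888/231.
2.25³ = 11.390625 falls short of 2888/231 but 2.25⁴ = 25.62890625 reaches it, so n = 4.

4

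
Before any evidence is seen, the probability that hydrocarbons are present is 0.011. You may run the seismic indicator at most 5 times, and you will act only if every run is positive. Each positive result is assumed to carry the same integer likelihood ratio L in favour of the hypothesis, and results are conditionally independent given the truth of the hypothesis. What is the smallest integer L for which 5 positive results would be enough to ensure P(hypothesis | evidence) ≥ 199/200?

8

Prior odds = 0.011/0.989 = 11/989.
Target odds = 0.995/0.005 = 199.
Need L⁵ ≥ 199 ÷ (11/989) = 196811/11.
7⁵ = 16807 < 196811/11 ≤ 32768 = 8⁵, so L = 8.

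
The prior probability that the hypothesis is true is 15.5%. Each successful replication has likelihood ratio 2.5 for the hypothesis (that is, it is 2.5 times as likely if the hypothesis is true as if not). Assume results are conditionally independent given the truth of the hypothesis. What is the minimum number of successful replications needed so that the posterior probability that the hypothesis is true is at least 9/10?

Prior odds = 0.155/0.845 = 31/169.
Likelihood ratio per successful replication = 2.5.
Target odds: 0.9 ÷ 0.1 = 9.
Require 2.5ⁿ ≥ 9 ÷ (31/169) = 1521/31.
2.5⁴ = 39.0625 falls short of 1521/31 but 2.5⁵ = 97.65625 reaches it, so n = 5.

5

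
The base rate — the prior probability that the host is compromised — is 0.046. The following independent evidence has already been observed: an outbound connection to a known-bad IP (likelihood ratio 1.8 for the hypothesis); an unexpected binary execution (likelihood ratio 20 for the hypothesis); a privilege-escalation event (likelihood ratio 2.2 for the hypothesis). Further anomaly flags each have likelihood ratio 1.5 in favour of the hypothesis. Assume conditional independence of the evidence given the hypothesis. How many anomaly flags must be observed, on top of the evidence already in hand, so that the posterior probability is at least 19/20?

4

Prior odds = 0.046/0.954 = 23/477.
Combined Bayes factor of the evidence already in hand = 1.8 × 20 × 2.2 = 79.2.
Odds after that evidence = (23/477) × 79.2 = 1012/265.
Target odds = 0.95/0.05 = 19.
Need 1.5ⁿ ≥ 19 ÷ (1012/265) = 5035/1012.
1.5³ = 3.375 falls short of 5035/1012 but 1.5⁴ = 5.0625 reaches it, so n = 4.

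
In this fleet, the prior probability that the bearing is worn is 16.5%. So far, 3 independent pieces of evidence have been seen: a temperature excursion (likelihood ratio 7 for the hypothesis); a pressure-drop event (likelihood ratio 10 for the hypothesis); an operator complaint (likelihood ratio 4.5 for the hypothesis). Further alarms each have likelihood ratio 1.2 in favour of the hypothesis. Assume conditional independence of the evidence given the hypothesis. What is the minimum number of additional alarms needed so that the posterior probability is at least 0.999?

16

Prior odds = 0.165/0.835 = 33/167.
Combined Bayes factor of the evidence already in hand = 7 × 10 × 4.5 = 315.
Odds after that evidence = (33/167) × 315 = 10395/167.
Target odds = 0.999/0.001 = 999.
Need 1.2ⁿ ≥ 999 ÷ (10395/167) = 6179/385.
1.2¹⁵ ≈15.407 falls short of 6179/385 but 1.2¹⁶ ≈18.4884 reaches it, so n = 16.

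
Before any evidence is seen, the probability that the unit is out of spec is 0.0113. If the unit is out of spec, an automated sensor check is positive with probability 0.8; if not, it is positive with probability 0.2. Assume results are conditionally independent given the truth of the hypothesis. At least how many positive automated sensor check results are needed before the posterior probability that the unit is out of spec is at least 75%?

5

Prior odds: 0.0113 ÷ 0.9887 = 113/9887.
Likelihood ratio of a positive = 0.8/0.2 = 4.
Target odds: 0.75 ÷ 0.25 = 3.
Require 4ⁿ ≥ 3 ÷ (113/9887) = 29661/113.
4⁴ = 256 falls short of 29661/113 but 4⁵ = 1024 reaches it, so n = 5.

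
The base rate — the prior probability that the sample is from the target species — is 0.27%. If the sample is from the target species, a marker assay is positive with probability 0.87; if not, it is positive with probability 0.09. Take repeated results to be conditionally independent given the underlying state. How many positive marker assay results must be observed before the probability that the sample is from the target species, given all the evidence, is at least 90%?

Prior odds = 0.0027/0.9973 = 27/9973.
Likelihood ratio of a positive = 0.87/0.09 = 29/3.
Target posterior odds = 0.9/0.1 = 9.
Need (27/9973) × (29/3)ⁿ ≥ 9, i.e. (29/3)ⁿ ≥ 9973/3.
(29/3)³ = 24389/27 falls short of 9973/3 but (29/3)⁴ = 707281/81 reaches it, so n = 4.

4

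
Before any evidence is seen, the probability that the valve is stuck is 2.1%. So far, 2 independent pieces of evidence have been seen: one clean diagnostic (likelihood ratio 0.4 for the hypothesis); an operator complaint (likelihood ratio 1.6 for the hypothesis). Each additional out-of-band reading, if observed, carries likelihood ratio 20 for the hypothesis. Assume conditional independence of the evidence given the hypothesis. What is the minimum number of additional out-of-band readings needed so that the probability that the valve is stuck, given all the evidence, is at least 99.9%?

4

Prior odds = 0.021/0.979 = 21/979.
Combined Bayes factor of the evidence already in hand = 0.4 × 1.6 = 0.64.
Odds after that evidence = (21/979) × 0.64 = 336/24475.
Target odds = 0.999/0.001 = 999.
Need 20ⁿ ≥ 999 ÷ (336/24475) = 8150175/112.
20³ = 8000 falls short of 8150175/112 but 20⁴ = 160000 reaches it, so n = 4.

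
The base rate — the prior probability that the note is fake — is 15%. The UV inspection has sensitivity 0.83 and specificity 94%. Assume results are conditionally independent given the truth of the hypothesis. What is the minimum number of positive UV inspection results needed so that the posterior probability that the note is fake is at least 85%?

Prior odds: 0.15 ÷ 0.85 = 3/17.
False-positive rate = 1 − 0.94 = 0.06; likelihood ratio of a positive = 0.83/0.06 = 83/6.
Target odds: 0.85 ÷ 0.15 = 17/3.
Need (3/17) × (83/6)ⁿ ≥ 17/3, i.e. (83/6)ⁿ ≥ 289/9.
(83/6)¹ = 83/6 falls short of 289/9 but (83/6)² = 6889/36 reaches it, so n = 2.

2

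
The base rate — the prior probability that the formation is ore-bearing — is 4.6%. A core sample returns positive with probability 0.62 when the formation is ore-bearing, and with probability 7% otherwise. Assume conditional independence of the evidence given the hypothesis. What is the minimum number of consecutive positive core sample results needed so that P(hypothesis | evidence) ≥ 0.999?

5

Prior odds: 0.046 ÷ 0.954 = 23/477.
Likelihood ratio of a positive result = 0.62/0.07 = 62/7.
Target posterior odds = 0.999/0.001 = 999.
Require (62/7)ⁿ ≥ 999 ÷ (23/477) = 476523/23.
(62/7)⁴ = 14776336/2401 falls short of 476523/23 but (62/7)⁵ = 916132832/16807 reaches it, so n = 5.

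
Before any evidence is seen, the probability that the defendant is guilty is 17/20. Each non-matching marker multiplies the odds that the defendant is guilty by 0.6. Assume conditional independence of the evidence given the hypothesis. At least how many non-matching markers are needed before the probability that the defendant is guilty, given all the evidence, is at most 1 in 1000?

17

Prior odds: 0.85 ÷ 0.15 = 17/3.
Likelihood ratio per non-matching marker = 0.6.
Target posterior odds = 0.001/0.999 = 1/999.
Require 0.6ⁿ ≤ 1/999 ÷ (17/3) = 1/5661.
0.6¹⁶ ≈0.000282111 is still above 1/5661 but 0.6¹⁷ ≈0.000169267 is at or below it, so n = 17.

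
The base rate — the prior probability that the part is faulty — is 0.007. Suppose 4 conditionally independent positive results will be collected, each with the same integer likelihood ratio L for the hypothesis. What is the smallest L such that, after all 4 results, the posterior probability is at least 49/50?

Prior odds = 0.007/0.993 = 7/993.
Target odds = 0.98/0.02 = 49.
Need L⁴ ≥ 49 ÷ (7/993) = 6951.
9⁴ = 6561 < 6951 ≤ 10000 = 10⁴, so L = 10.

10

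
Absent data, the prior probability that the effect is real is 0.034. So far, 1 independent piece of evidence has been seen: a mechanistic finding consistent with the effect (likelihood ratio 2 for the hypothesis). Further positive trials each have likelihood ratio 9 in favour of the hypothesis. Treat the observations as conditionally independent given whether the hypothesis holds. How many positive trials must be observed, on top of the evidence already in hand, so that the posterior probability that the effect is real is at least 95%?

3

Prior odds = 0.034/0.966 = 17/483.
Bayes factor of the evidence already in hand = 2.
Odds after that evidence = (17/483) × 2 = 34/483.
Target odds = 0.95/0.05 = 19.
Need 9ⁿ ≥ 19 ÷ (34/483) = 9177/34.
9² = 81 falls short of 9177/34 but 9³ = 729 reaches it, so n = 3.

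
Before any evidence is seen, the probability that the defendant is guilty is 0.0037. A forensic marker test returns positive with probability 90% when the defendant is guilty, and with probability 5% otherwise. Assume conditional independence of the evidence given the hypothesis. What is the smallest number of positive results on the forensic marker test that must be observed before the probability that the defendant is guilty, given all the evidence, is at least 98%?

Prior odds = 0.0037/0.9963 = 37/9963.
Likelihood ratio of a positive result = 0.9/0.05 = 18.
Target posterior odds = 0.98/0.02 = 49.
Need (37/9963) × 18ⁿ ≥ 49, i.e. 18ⁿ ≥ 488187/37.
18³ = 5832 falls short of 488187/37 but 18⁴ = 104976 reaches it, so n = 4.

4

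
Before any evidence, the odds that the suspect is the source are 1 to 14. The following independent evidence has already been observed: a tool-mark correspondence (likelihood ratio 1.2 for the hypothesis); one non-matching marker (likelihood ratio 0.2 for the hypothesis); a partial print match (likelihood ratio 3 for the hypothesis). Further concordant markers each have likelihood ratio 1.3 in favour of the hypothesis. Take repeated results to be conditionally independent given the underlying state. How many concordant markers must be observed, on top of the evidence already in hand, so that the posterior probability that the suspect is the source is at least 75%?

Prior odds = 1/14.
Combined Bayes factor of the evidence already in hand = 1.2 × 0.2 × 3 = 0.72.
Odds after that evidence = (1/14) × 0.72 = 9/175.
Target odds = 0.75/0.25 = 3.
Need 1.3ⁿ ≥ 3 ÷ (9/175) = 175/3.
1.3¹⁵ ≈51.1859 falls short of 175/3 but 1.3¹⁶ ≈66.5417 reaches it, so n = 16.

16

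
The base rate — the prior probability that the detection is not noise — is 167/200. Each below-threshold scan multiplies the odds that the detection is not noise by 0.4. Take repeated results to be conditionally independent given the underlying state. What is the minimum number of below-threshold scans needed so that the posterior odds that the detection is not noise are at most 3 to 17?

Prior odds: 0.835 ÷ 0.165 = 167/33.
Likelihood ratio per below-threshold scan = 0.4.
Target odds = 3/17.
Need (167/33) × 0.4ⁿ ≤ 3/17, i.e. 0.4ⁿ ≤ 99/2839.
0.4³ = 0.064 is still above 99/2839 but 0.4⁴ = 0.0256 is at or below it, so n = 4.

4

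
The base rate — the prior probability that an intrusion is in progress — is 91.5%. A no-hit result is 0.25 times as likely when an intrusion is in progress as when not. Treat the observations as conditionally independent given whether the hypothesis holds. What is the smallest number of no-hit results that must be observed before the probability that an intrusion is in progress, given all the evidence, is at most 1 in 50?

5

Prior odds = 0.915/0.085 = 183/17.
Likelihood ratio per no-hit result = 0.25.
Target posterior odds = 0.02/0.98 = 1/49.
Need (183/17) × 0.25ⁿ ≤ 1/49, i.e. 0.25ⁿ ≤ 17/8967.
0.25⁴ = 0.00390625 is still above 17/8967 but 0.25⁵ = 1/1024 is at or below it, so n = 5.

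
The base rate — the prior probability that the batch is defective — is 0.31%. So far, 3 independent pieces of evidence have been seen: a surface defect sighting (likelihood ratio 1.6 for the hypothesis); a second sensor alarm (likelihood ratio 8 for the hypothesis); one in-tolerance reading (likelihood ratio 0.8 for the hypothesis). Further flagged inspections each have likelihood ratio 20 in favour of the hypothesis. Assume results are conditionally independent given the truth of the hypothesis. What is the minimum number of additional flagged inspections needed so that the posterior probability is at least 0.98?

Prior odds = 0.0031/0.9969 = 31/9969.
Combined Bayes factor of the evidence already in hand = 1.6 × 8 × 0.8 = 10.24.
Odds after that evidence = (31/9969) × 10.24 = 7936/249225.
Target odds = 0.98/0.02 = 49.
Need 20ⁿ ≥ 49 ÷ (7936/249225) = 12212025/7936.
20² = 400 falls short of 12212025/7936 but 20³ = 8000 reaches it, so n = 3.

3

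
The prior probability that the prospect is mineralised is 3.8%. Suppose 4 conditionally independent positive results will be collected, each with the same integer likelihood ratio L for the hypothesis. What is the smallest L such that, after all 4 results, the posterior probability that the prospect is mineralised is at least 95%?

5

Prior odds = 0.038/0.962 = 19/481.
Target odds = 0.95/0.05 = 19.
Need L⁴ ≥ 19 ÷ (19/481) = 481.
4⁴ = 256 < 481 ≤ 625 = 5⁴, so L = 5.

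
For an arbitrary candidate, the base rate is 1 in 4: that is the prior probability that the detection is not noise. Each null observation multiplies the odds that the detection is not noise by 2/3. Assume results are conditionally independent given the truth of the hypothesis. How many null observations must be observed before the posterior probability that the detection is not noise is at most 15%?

2

Prior odds = 0.25/0.75 = 1/3.
Likelihood ratio per null observation = 2/3.
Target odds: 0.15 ÷ 0.85 = 3/17.
Need (1/3) × (2/3)ⁿ ≤ 3/17, i.e. (2/3)ⁿ ≤ 9/17.
(2/3)¹ = 2/3 is still above 9/17 but (2/3)² = 4/9 is at or below it, so n = 2.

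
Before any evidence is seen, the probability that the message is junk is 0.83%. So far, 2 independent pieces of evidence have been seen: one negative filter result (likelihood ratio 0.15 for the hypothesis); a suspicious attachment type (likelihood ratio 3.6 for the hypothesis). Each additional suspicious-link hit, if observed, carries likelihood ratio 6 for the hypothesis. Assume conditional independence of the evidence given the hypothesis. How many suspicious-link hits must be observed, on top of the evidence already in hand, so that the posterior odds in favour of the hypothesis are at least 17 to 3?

Prior odds = 0.0083/0.9917 = 83/9917.
Combined Bayes factor of the evidence already in hand = 0.15 × 3.6 = 0.54.
Odds after that evidence = (83/9917) × 0.54 = 2241/495850.
Target odds = 17/3.
Need 6ⁿ ≥ 17/3 ÷ (2241/495850) = 8429450/6723.
6³ = 216 falls short of 8429450/6723 but 6⁴ = 1296 reaches it, so n = 4.

4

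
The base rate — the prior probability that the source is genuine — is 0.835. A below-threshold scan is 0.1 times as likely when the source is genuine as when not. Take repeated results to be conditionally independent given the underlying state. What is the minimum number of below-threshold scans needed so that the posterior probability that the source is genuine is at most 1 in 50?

3

Prior odds: 0.835 ÷ 0.165 = 167/33.
Likelihood ratio per below-threshold scan = 0.1.
Target odds: 0.02 ÷ 0.98 = 1/49.
Require 0.1ⁿ ≤ 1/49 ÷ (167/33) = 33/8183.
0.1² = 0.01 is still above 33/8183 but 0.1³ = 0.001 is at or below it, so n = 3.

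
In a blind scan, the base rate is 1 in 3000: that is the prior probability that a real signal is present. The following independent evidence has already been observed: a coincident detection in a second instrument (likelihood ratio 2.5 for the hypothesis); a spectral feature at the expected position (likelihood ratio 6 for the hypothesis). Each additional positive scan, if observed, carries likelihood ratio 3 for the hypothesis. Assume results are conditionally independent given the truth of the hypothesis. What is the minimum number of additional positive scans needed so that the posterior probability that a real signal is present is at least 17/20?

Prior odds = (1/3000)/(2999/3000) = 1/2999.
Combined Bayes factor of the evidence already in hand = 2.5 × 6 = 15.
Odds after that evidence = (1/2999) × 15 = 15/2999.
Target odds = 0.85/0.15 = 17/3.
Need 3ⁿ ≥ 17/3 ÷ (15/2999) = 50983/45.
3⁶ = 729 falls short of 50983/45 but 3⁷ = 2187 reaches it, so n = 7.

7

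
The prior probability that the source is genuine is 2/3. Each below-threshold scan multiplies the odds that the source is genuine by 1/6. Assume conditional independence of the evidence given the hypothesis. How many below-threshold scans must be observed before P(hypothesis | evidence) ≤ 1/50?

3

Prior odds: (2/3) ÷ (1/3) = 2.
Likelihood ratio per below-threshold scan = 1/6.
Target odds: 0.02 ÷ 0.98 = 1/49.
Require (1/6)ⁿ ≤ 1/49 ÷ 2 = 1/98.
(1/6)² = 1/36 is still above 1/98 but (1/6)³ = 1/216 is at or below it, so n = 3.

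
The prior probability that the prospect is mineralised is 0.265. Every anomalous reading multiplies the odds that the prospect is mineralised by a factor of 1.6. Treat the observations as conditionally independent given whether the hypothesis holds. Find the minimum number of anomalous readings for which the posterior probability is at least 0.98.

11

Prior odds = 0.265/0.735 = 53/147.
Likelihood ratio per anomalous reading = 1.6.
Target odds: 0.98 ÷ 0.02 = 49.
Need (53/147) × 1.6ⁿ ≥ 49, i.e. 1.6ⁿ ≥ 7203/53.
1.6¹⁰ ≈109.951 falls short of 7203/53 but 1.6¹¹ ≈175.922 reaches it, so n = 11.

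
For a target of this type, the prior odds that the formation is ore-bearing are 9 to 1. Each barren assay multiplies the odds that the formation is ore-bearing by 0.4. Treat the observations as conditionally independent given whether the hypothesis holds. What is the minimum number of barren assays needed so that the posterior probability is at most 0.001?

Prior odds = 9.
Likelihood ratio per barren assay = 0.4.
Target posterior odds = 0.001/0.999 = 1/999.
Need 9 × 0.4ⁿ ≤ 1/999, i.e. 0.4ⁿ ≤ 1/8991.
0.4⁹ = 512/1953125 is still above 1/8991 but 0.4¹⁰ = 1024/9765625 is at or below it, so n = 10.

10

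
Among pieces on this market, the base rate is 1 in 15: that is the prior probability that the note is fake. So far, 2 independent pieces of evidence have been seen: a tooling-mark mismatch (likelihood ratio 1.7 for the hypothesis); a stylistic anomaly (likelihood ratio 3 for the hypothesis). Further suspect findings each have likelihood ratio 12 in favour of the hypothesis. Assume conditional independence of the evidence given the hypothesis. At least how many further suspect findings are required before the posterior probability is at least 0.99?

3

Prior odds = (1/15)/(14/15) = 1/14.
Combined Bayes factor of the evidence already in hand = 1.7 × 3 = 5.1.
Odds after that evidence = (1/14) × 5.1 = 51/140.
Target odds = 0.99/0.01 = 99.
Need 12ⁿ ≥ 99 ÷ (51/140) = 4620/17.
12² = 144 falls short of 4620/17 but 12³ = 1728 reaches it, so n = 3.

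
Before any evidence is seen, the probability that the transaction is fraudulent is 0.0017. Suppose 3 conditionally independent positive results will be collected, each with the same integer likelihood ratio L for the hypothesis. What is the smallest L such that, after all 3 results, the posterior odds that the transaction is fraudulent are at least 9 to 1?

18

Prior odds = 0.0017/0.9983 = 17/9983.
Target odds = 9.
Need L³ ≥ 9 ÷ (17/9983) = 89847/17.
17³ = 4913 < 89847/17 ≤ 5832 = 18³, so L = 18.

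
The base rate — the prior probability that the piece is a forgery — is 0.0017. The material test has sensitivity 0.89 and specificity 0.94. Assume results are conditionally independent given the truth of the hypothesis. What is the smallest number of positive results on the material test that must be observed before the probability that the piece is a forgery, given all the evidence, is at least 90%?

Prior odds = 0.0017/0.9983 = 17/9983.
False-positive rate = 1 − 0.94 = 0.06; likelihood ratio of a positive = 0.89/0.06 = 89/6.
Target posterior odds = 0.9/0.1 = 9.
Require (89/6)ⁿ ≥ 9 ÷ (17/9983) = 89847/17.
(89/6)³ = 704969/216 falls short of 89847/17 but (89/6)⁴ = 62742241/1296 reaches it, so n = 4.

4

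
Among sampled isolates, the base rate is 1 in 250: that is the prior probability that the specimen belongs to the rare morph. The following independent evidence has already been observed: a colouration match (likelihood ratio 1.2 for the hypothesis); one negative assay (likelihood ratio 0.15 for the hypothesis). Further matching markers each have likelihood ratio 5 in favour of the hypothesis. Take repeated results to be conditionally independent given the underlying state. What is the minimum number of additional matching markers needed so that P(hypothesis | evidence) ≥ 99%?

8

Prior odds = 0.004/0.996 = 1/249.
Combined Bayes factor of the evidence already in hand = 1.2 × 0.15 = 0.18.
Odds after that evidence = (1/249) × 0.18 = 3/4150.
Target odds = 0.99/0.01 = 99.
Need 5ⁿ ≥ 99 ÷ (3/4150) = 136950.
5⁷ = 78125 falls short of 136950 but 5⁸ = 390625 reaches it, so n = 8.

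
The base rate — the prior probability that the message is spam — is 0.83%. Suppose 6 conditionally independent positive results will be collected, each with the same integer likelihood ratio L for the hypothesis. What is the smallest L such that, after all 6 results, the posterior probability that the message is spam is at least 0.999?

Prior odds = 0.0083/0.9917 = 83/9917.
Target odds = 0.999/0.001 = 999.
Need L⁶ ≥ 999 ÷ (83/9917) = 9907083/83.
7⁶ = 117649 < 9907083/83 ≤ 262144 = 8⁶, so L = 8.

8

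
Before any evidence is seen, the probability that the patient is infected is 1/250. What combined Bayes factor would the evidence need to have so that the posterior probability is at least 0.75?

Prior odds = 0.004/0.996 = 1/249.
Target odds = 0.75/0.25 = 3.
Required Bayes factor = 3 ÷ (1/249) = 747.

747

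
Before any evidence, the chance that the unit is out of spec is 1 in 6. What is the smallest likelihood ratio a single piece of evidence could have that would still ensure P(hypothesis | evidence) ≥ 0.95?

Prior odds = (1/6)/(5/6) = 0.2.
Target odds = 0.95/0.05 = 19.
Required Bayes factor = 19 ÷ 0.2 = 95.

95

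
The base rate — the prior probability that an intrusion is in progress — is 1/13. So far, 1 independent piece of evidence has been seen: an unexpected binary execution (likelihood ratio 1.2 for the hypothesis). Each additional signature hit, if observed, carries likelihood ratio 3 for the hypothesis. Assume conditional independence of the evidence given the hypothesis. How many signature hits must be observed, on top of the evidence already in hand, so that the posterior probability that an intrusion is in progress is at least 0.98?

Prior odds = (1/13)/(12/13) = 1/12.
Bayes factor of the evidence already in hand = 1.2.
Odds after that evidence = (1/12) × 1.2 = 0.1.
Target odds = 0.98/0.02 = 49.
Need 3ⁿ ≥ 49 ÷ 0.1 = 490.
3⁵ = 243 falls short of 490 but 3⁶ = 729 reaches it, so n = 6.

6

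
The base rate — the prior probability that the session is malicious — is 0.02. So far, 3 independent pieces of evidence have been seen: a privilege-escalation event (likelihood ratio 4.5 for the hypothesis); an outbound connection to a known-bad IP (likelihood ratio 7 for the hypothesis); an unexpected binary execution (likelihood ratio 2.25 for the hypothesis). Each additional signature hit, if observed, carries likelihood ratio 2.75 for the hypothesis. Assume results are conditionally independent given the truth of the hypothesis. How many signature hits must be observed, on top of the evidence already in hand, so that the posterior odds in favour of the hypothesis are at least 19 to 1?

Prior odds = 0.02/0.98 = 1/49.
Combined Bayes factor of the evidence already in hand = 4.5 × 7 × 2.25 = 70.875.
Odds after that evidence = (1/49) × 70.875 = 81/56.
Target odds = 19.
Need 2.75ⁿ ≥ 19 ÷ (81/56) = 1064/81.
2.75² = 7.5625 falls short of 1064/81 but 2.75³ = 20.796875 reaches it, so n = 3.

3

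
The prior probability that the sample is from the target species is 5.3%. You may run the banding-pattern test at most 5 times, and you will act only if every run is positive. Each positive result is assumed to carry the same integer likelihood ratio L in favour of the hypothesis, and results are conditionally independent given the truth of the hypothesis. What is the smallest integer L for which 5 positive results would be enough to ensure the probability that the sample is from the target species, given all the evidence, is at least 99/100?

Prior odds = 0.053/0.947 = 53/947.
Target odds = 0.99/0.01 = 99.
Need L⁵ ≥ 99 ÷ (53/947) = 93753/53.
4⁵ = 1024 < 93753/53 ≤ 3125 = 5⁵, so L = 5.

5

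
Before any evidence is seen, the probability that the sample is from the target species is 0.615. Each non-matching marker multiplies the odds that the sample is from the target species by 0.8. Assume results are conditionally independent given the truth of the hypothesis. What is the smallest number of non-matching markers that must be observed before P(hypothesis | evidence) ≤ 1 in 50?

Prior odds = 0.615/0.385 = 123/77.
Likelihood ratio per non-matching marker = 0.8.
Target posterior odds = 0.02/0.98 = 1/49.
Need (123/77) × 0.8ⁿ ≤ 1/49, i.e. 0.8ⁿ ≤ 11/861.
0.8¹⁹ ≈0.0144115 is still above 11/861 but 0.8²⁰ ≈0.0115292 is at or below it, so n = 20.

20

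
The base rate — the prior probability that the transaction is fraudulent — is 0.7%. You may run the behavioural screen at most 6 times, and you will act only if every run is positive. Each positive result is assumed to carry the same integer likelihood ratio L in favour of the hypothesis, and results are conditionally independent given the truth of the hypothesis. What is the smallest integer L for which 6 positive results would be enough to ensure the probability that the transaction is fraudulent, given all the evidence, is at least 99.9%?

Prior odds = 0.007/0.993 = 7/993.
Target odds = 0.999/0.001 = 999.
Need L⁶ ≥ 999 ÷ (7/993) = 992007/7.
7⁶ = 117649 < 992007/7 ≤ 262144 = 8⁶, so L = 8.

8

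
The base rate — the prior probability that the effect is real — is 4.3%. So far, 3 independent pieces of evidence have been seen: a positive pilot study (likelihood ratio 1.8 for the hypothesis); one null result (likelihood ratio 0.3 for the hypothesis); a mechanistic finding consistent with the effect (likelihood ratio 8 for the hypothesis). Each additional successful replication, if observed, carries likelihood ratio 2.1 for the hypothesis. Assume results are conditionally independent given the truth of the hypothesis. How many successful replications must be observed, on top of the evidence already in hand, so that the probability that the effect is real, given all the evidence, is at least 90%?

Prior odds = 0.043/0.957 = 43/957.
Combined Bayes factor of the evidence already in hand = 1.8 × 0.3 × 8 = 4.32.
Odds after that evidence = (43/957) × 4.32 = 1548/7975.
Target odds = 0.9/0.1 = 9.
Need 2.1ⁿ ≥ 9 ÷ (1548/7975) = 7975/172.
2.1⁵ = 4084101/100000 falls short of 7975/172 but 2.1⁶ = 85766121/1000000 reaches it, so n = 6.

6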